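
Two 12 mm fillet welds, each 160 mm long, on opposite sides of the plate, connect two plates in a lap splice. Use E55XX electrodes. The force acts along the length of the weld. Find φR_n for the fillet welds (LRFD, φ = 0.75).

φR_n ≈ 672 kN

E55XX → F_EXX = 550 MPa.
Effective throat t_e = 0.707 × 12 = 8.484 mm.
Total length L = 320 mm; A_we = 8.484 × 320 = 2715 mm².
F_nw = 0.6 F_EXX = 0.6 × 550 = 330 MPa.
φR_n = 0.75 × 330 × 2715 × 10⁻³ = 671.9 kN.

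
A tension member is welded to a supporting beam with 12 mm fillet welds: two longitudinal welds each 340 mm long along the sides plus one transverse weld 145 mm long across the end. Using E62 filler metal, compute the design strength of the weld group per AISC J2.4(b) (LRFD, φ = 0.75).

E62XX → F_EXX = 620 MPa.
t_e = 0.707 × 12 = 8.484 mm.
R_nwl = 0.6 × 620 × 8.484 × 680 × 10⁻³ = 2146 kN (longitudinal, 2 welds).
R_nwt = 0.6 × 620 × 8.484 × 145 × 10⁻³ = 457.6 kN (transverse, base value).
(i) R_nwl + R_nwt = 2604 kN; (ii) 0.85 R_nwl + 1.5 R_nwt = 2511 kN.
R_n = max = 2604 kN [governs: (i)]; φR_n = 1953 kN.

φR_n ≈ 1950 kN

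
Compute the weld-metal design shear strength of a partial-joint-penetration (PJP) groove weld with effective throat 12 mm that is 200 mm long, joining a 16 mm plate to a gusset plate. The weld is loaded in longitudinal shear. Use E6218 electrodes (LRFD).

φR_n ≈ 670 kN

E62XX → F_EXX = 620 MPa.
Effective throat (given) t_e = 12 mm.
A_we = 12 × 200 = 2400 mm².
F_nw = 0.6 F_EXX = 372 MPa.
φR_n = 0.75 × 372 × 2400 × 10⁻³ = 669.6 kN.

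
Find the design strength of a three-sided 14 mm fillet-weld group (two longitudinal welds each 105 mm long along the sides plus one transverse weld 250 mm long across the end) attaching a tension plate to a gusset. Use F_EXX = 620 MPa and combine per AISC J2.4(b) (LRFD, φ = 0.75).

φR_n ≈ 1530 kN

t_e = 0.707 × 14 = 9.898 mm.
R_nwl = 0.6 × 620 × 9.898 × 210 × 10⁻³ = 773.2 kN (longitudinal, 2 welds).
R_nwt = 0.6 × 620 × 9.898 × 250 × 10⁻³ = 920.5 kN (transverse, base value).
(i) R_nwl + R_nwt = 1694 kN; (ii) 0.85 R_nwl + 1.5 R_nwt = 2038 kN.
R_n = max = 2038 kN [governs: (ii)]; φR_n = 1529 kN.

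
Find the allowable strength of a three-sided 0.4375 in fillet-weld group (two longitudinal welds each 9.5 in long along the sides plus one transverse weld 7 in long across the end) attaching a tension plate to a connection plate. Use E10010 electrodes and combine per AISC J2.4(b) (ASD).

E100XX → F_EXX = 100 ksi.
t_e = 0.707 × 0.4375 = 0.3093 in.
R_nwl = 0.6 × 100 × 0.3093 × 19 = 352.6 kip (longitudinal, 2 welds).
R_nwt = 0.6 × 100 × 0.3093 × 7 = 129.9 kip (transverse, base value).
(i) R_nwl + R_nwt = 482.5 kip; (ii) 0.85 R_nwl + 1.5 R_nwt = 494.6 kip.
R_n = max = 494.6 kip [governs: (ii)]; R_n/Ω = 247.3 kip.

R_n/Ω ≈ 247 kip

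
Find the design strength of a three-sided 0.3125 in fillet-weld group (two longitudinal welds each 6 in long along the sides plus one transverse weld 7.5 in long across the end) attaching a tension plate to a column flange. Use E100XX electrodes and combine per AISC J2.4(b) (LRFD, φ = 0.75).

E100XX → F_EXX = 100 ksi.
t_e = 0.707 × 0.3125 = 0.2209 in.
R_nwl = 0.6 × 100 × 0.2209 × 12 = 159.1 kip (longitudinal, 2 welds).
R_nwt = 0.6 × 100 × 0.2209 × 7.5 = 99.42 kip (transverse, base value).
(i) R_nwl + R_nwt = 258.5 kip; (ii) 0.85 R_nwl + 1.5 R_nwt = 284.3 kip.
R_n = max = 284.3 kip [governs: (ii)]; φR_n = 213.3 kip.

φR_n ≈ 213 kip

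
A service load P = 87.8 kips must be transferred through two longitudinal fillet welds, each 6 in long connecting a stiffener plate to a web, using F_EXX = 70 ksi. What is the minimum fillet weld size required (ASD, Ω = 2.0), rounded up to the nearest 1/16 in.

w = 1/2 in

Total weld length L = 12 in.
Required throat t_e = P × Ω / (0.6 F_EXX × L) = 87.8 × 2.0 / (0.6 × 70 × 12) = 0.3484 in.
Required leg w = t_e / 0.707 = 0.4928 in → use 1/2 in.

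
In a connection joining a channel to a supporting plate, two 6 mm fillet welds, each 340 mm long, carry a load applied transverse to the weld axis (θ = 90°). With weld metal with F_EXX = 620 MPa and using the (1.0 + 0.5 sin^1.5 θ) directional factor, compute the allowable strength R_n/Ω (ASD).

R_n/Ω ≈ 805 kN

t_e = 0.707 × 6 = 4.242 mm; A_we = 4.242 × 680 = 2885 mm².
Directional factor: 1.0 + 0.5 sin^1.5(90°) = 1.5.
F_nw = 0.6 × 620 × 1.5 = 558 MPa.
R_n/Ω = (558 × 2885) / 2.0 × 10⁻³ = 804.8 kN.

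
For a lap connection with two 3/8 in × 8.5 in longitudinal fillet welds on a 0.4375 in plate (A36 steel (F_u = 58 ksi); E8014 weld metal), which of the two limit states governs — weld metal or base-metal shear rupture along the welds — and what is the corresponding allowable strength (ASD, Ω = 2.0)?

E80XX → F_EXX = 80 ksi.
t_e = 0.707 × 0.375 = 0.2651 in; L = 17 in.
Weld metal: R_n/Ω = (1/2.0) × 0.6 × 80 × 0.2651 × 17 = 108.2 kip.
Base metal (shear rupture): R_n/Ω = (1/2.0) × 0.6 × 58 × 0.4375 × 17 = 129.4 kip.
Governing: weld metal.

R_n/Ω ≈ 108 kip (weld metal governs)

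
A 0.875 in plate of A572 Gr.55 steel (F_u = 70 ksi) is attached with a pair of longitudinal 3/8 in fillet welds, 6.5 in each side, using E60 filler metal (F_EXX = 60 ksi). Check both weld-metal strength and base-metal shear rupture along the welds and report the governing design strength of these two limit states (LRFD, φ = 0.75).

φR_n ≈ 93.1 kips (weld metal governs)

t_e = 0.707 × 0.375 = 0.2651 in; L = 13 in.
Weld metal: φR_n = 0.75 × 0.6 × 60 × 0.2651 × 13 = 93.06 kips.
Base metal (shear rupture): φR_n = 0.75 × 0.6 × 70 × 0.875 × 13 = 358.3 kips.
Governing: weld metal.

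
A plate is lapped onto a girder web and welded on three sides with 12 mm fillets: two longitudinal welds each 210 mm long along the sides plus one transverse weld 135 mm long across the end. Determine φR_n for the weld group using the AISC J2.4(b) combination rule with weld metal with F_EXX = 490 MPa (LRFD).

φR_n ≈ 1050 kN

t_e = 0.707 × 12 = 8.484 mm.
R_nwl = 0.6 × 490 × 8.484 × 420 × 10⁻³ = 1048 kN (longitudinal, 2 welds).
R_nwt = 0.6 × 490 × 8.484 × 135 × 10⁻³ = 336.7 kN (transverse, base value).
(i) R_nwl + R_nwt = 1384 kN; (ii) 0.85 R_nwl + 1.5 R_nwt = 1396 kN.
R_n = max = 1396 kN [governs: (ii)]; φR_n = 1047 kN.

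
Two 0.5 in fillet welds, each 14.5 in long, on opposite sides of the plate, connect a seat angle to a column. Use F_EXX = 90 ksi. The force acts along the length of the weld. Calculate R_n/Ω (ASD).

Effective throat t_e = 0.707 × 0.5 = 0.3535 in.
Total length L = 29 in; A_we = 0.3535 × 29 = 10.25 in².
F_nw = 0.6 F_EXX = 0.6 × 90 = 54 ksi.
R_n = 54 × 10.25 = 553.6 kips; R_n/Ω = 553.6/2.0 = 276.8 kips.

R_n/Ω ≈ 277 kips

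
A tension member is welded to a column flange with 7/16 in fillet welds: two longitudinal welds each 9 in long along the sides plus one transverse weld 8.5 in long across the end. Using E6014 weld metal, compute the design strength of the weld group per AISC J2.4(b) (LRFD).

E60XX → F_EXX = 60 ksi.
t_e = 0.707 × 0.4375 = 0.3093 in.
R_nwl = 0.6 × 60 × 0.3093 × 18 = 200.4 kips (longitudinal, 2 welds).
R_nwt = 0.6 × 60 × 0.3093 × 8.5 = 94.65 kips (transverse, base value).
(i) R_nwl + R_nwt = 295.1 kips; (ii) 0.85 R_nwl + 1.5 R_nwt = 312.3 kips.
R_n = max = 312.3 kips [governs: (ii)]; φR_n = 234.3 kips.

φR_n ≈ 234 kips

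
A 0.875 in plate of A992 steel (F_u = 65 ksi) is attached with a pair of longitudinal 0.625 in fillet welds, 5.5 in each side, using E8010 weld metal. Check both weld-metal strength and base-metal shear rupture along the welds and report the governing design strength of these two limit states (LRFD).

E80XX → F_EXX = 80 ksi.
t_e = 0.707 × 0.625 = 0.4419 in; L = 11 in.
Weld metal: φR_n = 0.75 × 0.6 × 80 × 0.4419 × 11 = 175 kips.
Base metal (shear rupture): φR_n = 0.75 × 0.6 × 65 × 0.875 × 11 = 281.5 kips.
Governing: weld metal.

φR_n ≈ 175 kips (weld metal governs)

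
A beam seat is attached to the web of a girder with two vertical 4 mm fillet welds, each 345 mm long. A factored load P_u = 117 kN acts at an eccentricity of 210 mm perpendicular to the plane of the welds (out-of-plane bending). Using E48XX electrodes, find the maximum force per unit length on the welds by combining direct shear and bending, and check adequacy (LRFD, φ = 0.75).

f_max ≈ 642 N/mm; NOT adequate

E48XX → F_EXX = 480 MPa.
L_w = 2 × 345 = 690 mm; section modulus (unit throat) S = 2 × L²/6 = 39680 mm².
Direct shear f_v = P/L_w = 117×10³/690 = 169.6 N/mm.
Moment M = P × e = 117×10³ × 210 = 24570000 N·mm; bending f_b = M/S = 619.3 N/mm.
f_max = √(f_v² + f_b²) = √(169.6² + 619.3²) = 642.1 N/mm.
φr_n = 0.75 × 0.6 × 480 × (0.707 × 4) = 610.8 N/mm → NOT adequate.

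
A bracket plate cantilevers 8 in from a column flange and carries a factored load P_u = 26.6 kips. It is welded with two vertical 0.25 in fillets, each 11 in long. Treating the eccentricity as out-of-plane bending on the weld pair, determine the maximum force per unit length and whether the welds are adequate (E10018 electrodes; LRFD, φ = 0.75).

f_max ≈ 5.41 kip/in; adequate

E100XX → F_EXX = 100 ksi.
L_w = 2 × 11 = 22 in; section modulus (unit throat) S = 2 × L²/6 = 40.33 in².
Direct shear f_v = P/L_w = 26.6/22 = 1.209 kip/in.
Moment M = P × e = 26.6 × 8 = 212.8 kip·in; bending f_b = M/S = 5.276 kip/in.
f_max = √(f_v² + f_b²) = √(1.209² + 5.276²) = 5.413 kip/in.
φr_n = 0.75 × 0.6 × 100 × (0.707 × 0.25) = 7.954 kip/in → adequate.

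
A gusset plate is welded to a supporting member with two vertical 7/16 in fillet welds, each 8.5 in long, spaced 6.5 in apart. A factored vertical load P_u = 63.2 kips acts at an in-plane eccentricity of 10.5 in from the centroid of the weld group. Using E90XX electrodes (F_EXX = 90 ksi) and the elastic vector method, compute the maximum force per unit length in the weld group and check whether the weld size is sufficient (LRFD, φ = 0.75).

f_max ≈ 15.1 kip/in; NOT adequate

Total weld length L_w = 17 in. Treat welds as unit-width lines.
Polar moment about centroid: J = 2[d³/12 + d(b/2)²] = 2[8.5³/12 + 8.5×3.25²] = 281.9 in³.
Direct shear f_v = P/L_w = 63.2 / 17 = 3.718 kip/in (vertical).
Torsion M = P·e = 63.2 × 10.5 = 663.6 kip·in.
Critical point at (x, y) = (3.25, 4.25) from centroid. f_tx = M·y/J = 10 kip/in; f_ty = M·x/J = 7.65 kip/in.
Resultant f_max = √[f_tx² + (f_v + f_ty)²] = √[10² + (3.718 + 7.65)²] = 15.14 kip/in.
Capacity per unit length: φr_n = 0.75 × 0.6 × 90 × (0.707 × 0.4375) = 12.53 kip/in.
15.14 > 12.53 → NOT adequate.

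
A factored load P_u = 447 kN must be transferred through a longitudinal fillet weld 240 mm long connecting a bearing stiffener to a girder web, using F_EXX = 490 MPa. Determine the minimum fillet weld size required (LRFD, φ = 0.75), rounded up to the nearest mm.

w = 12 mm

Total weld length L = 240 mm.
Required throat t_e = P_u / (φ × 0.6 F_EXX × L) = 447 / (0.75 × 0.6 × 490 × 240 × 10⁻³) = 8.447 mm.
Required leg w = t_e / 0.707 = 11.95 mm → use 12 mm.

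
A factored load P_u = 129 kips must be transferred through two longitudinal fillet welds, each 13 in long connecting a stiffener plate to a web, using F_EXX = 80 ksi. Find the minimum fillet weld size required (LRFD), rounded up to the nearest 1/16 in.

Total weld length L = 26 in.
Required throat t_e = P_u / (φ × 0.6 F_EXX × L) = 129 / (0.75 × 0.6 × 80 × 26) = 0.1378 in.
Required leg w = t_e / 0.707 = 0.1949 in → use 1/4 in.

w = 1/4 in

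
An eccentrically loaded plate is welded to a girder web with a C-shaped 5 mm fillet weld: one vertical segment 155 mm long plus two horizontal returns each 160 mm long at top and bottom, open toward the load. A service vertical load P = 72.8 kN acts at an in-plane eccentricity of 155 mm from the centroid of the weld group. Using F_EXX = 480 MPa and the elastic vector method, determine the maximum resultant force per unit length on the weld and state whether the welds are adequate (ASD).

f_max ≈ 545 N/mm; NOT adequate

Total weld length L_w = 475 mm. Treat welds as unit-width lines.
Centroid: x̄ = 2×160×80 / 475 = 53.89 mm from the vertical weld.
Polar moment about centroid: J = I_x + I_y = [155³/12 + 2×160×77.5²] + [155×53.89² + 2(160³/12 + 160×26.11²)] = 3583000 mm³.
Direct shear f_v = P/L_w = 72.8×10³ / 475 = 153.3 N/mm (vertical).
Torsion M = P·e = 72.8×10³ × 155 = 11284000 N·mm.
Critical point at (x, y) = (106.1, 77.5) from centroid. f_tx = M·y/J = 244.1 N/mm; f_ty = M·x/J = 334.1 N/mm.
Resultant f_max = √[f_tx² + (f_v + f_ty)²] = √[244.1² + (153.3 + 334.1)²] = 545.1 N/mm.
Capacity per unit length: r_n/Ω = (1/2.0) × 0.6 × 480 × (0.707 × 5) = 509 N/mm.
545.1 > 509 → NOT adequate.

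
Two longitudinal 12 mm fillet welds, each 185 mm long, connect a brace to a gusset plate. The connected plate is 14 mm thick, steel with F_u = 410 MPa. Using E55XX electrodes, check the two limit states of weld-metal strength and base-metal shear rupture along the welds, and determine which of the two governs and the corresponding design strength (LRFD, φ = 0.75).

φR_n ≈ 777 kN (weld metal governs)

E55XX → F_EXX = 550 MPa.
t_e = 0.707 × 12 = 8.484 mm; L = 370 mm.
Weld metal: φR_n = 0.75 × 0.6 × 550 × 8.484 × 370 × 10⁻³ = 776.9 kN.
Base metal (shear rupture): φR_n = 0.75 × 0.6 × 410 × 14 × 370 × 10⁻³ = 955.7 kN.
Governing: weld metal.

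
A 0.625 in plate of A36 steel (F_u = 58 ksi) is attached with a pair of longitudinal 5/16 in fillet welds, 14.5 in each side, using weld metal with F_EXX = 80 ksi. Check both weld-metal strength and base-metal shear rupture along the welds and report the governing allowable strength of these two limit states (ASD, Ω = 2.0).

R_n/Ω ≈ 154 kip (weld metal governs)

t_e = 0.707 × 0.3125 = 0.2209 in; L = 29 in.
Weld metal: R_n/Ω = (1/2.0) × 0.6 × 80 × 0.2209 × 29 = 153.8 kip.
Base metal (shear rupture): R_n/Ω = (1/2.0) × 0.6 × 58 × 0.625 × 29 = 315.4 kip.
Governing: weld metal.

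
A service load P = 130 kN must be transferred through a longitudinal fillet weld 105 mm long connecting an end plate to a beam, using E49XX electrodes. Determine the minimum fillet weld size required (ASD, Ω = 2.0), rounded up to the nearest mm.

E49XX → F_EXX = 490 MPa.
Total weld length L = 105 mm.
Required throat t_e = P × Ω / (0.6 F_EXX × L) = 130 × 2.0 / (0.6 × 490 × 105 × 10⁻³) = 8.422 mm.
Required leg w = t_e / 0.707 = 11.91 mm → use 12 mm.

w = 12 mm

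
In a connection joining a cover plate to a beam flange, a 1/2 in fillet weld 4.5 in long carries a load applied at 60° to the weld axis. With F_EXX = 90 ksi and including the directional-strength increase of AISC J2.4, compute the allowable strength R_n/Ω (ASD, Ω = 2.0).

t_e = 0.707 × 0.5 = 0.3535 in; A_we = 0.3535 × 4.5 = 1.591 in².
Directional factor: 1.0 + 0.5 sin^1.5(60°) = 1.403.
F_nw = 0.6 × 90 × 1.403 = 75.76 ksi.
R_n/Ω = (75.76 × 1.591) / 2.0 = 60.26 kips.

R_n/Ω ≈ 60.3 kips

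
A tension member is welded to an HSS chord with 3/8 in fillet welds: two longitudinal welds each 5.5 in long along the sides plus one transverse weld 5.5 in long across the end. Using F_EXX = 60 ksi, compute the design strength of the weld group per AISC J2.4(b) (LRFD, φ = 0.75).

φR_n ≈ 126 kips

t_e = 0.707 × 0.375 = 0.2651 in.
R_nwl = 0.6 × 60 × 0.2651 × 11 = 105 kips (longitudinal, 2 welds).
R_nwt = 0.6 × 60 × 0.2651 × 5.5 = 52.49 kips (transverse, base value).
(i) R_nwl + R_nwt = 157.5 kips; (ii) 0.85 R_nwl + 1.5 R_nwt = 168 kips.
R_n = max = 168 kips [governs: (ii)]; φR_n = 126 kips.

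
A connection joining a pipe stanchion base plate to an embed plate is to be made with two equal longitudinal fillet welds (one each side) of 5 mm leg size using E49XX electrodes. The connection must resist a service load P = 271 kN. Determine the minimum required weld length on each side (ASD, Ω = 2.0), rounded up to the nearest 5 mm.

L = 265 mm on each side

E49XX → F_EXX = 490 MPa.
Throat t_e = 0.707 × 5 = 3.535 mm.
r_n/Ω = (0.6 × 490 × 3.535) / 2.0 = 519.6 N/mm = 0.5196 kN/mm.
L_req = P / (r_n/Ω) = 271 / 0.5196 = 521.5 mm total.
Per side: 521.5 / 2 = 260.8 mm.
Round up → use L = 265 mm on each side.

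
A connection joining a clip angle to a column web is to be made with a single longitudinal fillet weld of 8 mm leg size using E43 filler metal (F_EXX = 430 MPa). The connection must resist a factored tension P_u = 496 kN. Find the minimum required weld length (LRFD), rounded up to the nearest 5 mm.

Throat t_e = 0.707 × 8 = 5.656 mm.
φr_n = 0.75 × 0.6 × 430 × 5.656 × 10⁻³ = 1.094 kN/mm.
L_req = P_u / φr_n = 496 / 1.094 = 453.2 mm total.
Round up → use L = 455 mm.

L = 455 mm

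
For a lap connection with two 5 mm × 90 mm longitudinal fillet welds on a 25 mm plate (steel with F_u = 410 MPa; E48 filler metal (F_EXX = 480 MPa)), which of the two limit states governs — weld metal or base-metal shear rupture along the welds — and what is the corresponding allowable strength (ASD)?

R_n/Ω ≈ 91.6 kN (weld metal governs)

t_e = 0.707 × 5 = 3.535 mm; L = 180 mm.
Weld metal: R_n/Ω = (1/2.0) × 0.6 × 480 × 3.535 × 180 × 10⁻³ = 91.63 kN.
Base metal (shear rupture): R_n/Ω = (1/2.0) × 0.6 × 410 × 25 × 180 × 10⁻³ = 553.5 kN.
Governing: weld metal.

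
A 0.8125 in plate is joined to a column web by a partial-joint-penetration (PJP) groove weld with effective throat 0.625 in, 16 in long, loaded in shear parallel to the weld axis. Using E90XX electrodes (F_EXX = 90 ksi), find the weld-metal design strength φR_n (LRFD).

Effective throat (given) t_e = 0.625 in.
A_we = 0.625 × 16 = 10 in².
F_nw = 0.6 F_EXX = 54 ksi.
φR_n = 0.75 × 54 × 10 = 405 kips.

φR_n ≈ 405 kips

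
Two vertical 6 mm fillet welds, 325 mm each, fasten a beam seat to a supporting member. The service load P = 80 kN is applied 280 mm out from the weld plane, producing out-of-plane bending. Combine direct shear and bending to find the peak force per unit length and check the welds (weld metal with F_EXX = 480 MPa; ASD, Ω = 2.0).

f_max ≈ 648 N/mm; NOT adequate

L_w = 2 × 325 = 650 mm; section modulus (unit throat) S = 2 × L²/6 = 35210 mm².
Direct shear f_v = P/L_w = 80×10³/650 = 123.1 N/mm.
Moment M = P × e = 80×10³ × 280 = 22400000 N·mm; bending f_b = M/S = 636.2 N/mm.
f_max = √(f_v² + f_b²) = √(123.1² + 636.2²) = 648 N/mm.
r_n/Ω = (1/2.0) × 0.6 × 480 × (0.707 × 6) = 610.8 N/mm → NOT adequate.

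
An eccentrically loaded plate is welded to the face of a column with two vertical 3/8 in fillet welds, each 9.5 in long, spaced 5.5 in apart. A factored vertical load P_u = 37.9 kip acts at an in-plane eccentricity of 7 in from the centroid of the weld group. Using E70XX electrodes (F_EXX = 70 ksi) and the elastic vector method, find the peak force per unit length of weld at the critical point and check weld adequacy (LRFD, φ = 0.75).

Total weld length L_w = 19 in. Treat welds as unit-width lines.
Polar moment about centroid: J = 2[d³/12 + d(b/2)²] = 2[9.5³/12 + 9.5×2.75²] = 286.6 in³.
Direct shear f_v = P/L_w = 37.9 / 19 = 1.995 kip/in (vertical).
Torsion M = P·e = 37.9 × 7 = 265.3 kip·in.
Critical point at (x, y) = (2.75, 4.75) from centroid. f_tx = M·y/J = 4.397 kip/in; f_ty = M·x/J = 2.546 kip/in.
Resultant f_max = √[f_tx² + (f_v + f_ty)²] = √[4.397² + (1.995 + 2.546)²] = 6.321 kip/in.
Capacity per unit length: φr_n = 0.75 × 0.6 × 70 × (0.707 × 0.375) = 8.351 kip/in.
6.321 ≤ 8.351 → adequate.

f_max ≈ 6.32 kip/in; adequate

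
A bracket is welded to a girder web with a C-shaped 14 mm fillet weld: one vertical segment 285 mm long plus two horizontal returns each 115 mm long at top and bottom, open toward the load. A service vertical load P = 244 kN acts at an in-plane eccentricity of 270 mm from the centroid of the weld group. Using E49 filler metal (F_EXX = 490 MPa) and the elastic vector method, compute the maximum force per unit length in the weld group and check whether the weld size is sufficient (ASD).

f_max ≈ 1820 N/mm; NOT adequate

Total weld length L_w = 515 mm. Treat welds as unit-width lines.
Centroid: x̄ = 2×115×57.5 / 515 = 25.68 mm from the vertical weld.
Polar moment about centroid: J = I_x + I_y = [285³/12 + 2×115×142.5²] + [285×25.68² + 2(115³/12 + 115×31.82²)] = 7274000 mm³.
Direct shear f_v = P/L_w = 244×10³ / 515 = 473.8 N/mm (vertical).
Torsion M = P·e = 244×10³ × 270 = 65880000 N·mm.
Critical point at (x, y) = (89.32, 142.5) from centroid. f_tx = M·y/J = 1291 N/mm; f_ty = M·x/J = 809 N/mm.
Resultant f_max = √[f_tx² + (f_v + f_ty)²] = √[1291² + (473.8 + 809)²] = 1820 N/mm.
Capacity per unit length: r_n/Ω = (1/2.0) × 0.6 × 490 × (0.707 × 14) = 1455 N/mm.
1820 > 1455 → NOT adequate.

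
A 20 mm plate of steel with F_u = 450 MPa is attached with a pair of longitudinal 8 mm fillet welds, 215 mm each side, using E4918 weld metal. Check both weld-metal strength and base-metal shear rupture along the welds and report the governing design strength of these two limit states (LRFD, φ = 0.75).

E49XX → F_EXX = 490 MPa.
t_e = 0.707 × 8 = 5.656 mm; L = 430 mm.
Weld metal: φR_n = 0.75 × 0.6 × 490 × 5.656 × 430 × 10⁻³ = 536.3 kN.
Base metal (shear rupture): φR_n = 0.75 × 0.6 × 450 × 20 × 430 × 10⁻³ = 1742 kN.
Governing: weld metal.

φR_n ≈ 536 kN (weld metal governs)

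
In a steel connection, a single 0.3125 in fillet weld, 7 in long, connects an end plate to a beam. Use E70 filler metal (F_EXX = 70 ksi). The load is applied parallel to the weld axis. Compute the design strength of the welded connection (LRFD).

Effective throat t_e = 0.707 × 0.3125 = 0.2209 in.
Total length L = 7 in; A_we = 0.2209 × 7 = 1.547 in².
F_nw = 0.6 F_EXX = 0.6 × 70 = 42 ksi.
φR_n = 0.75 × 42 × 1.547 = 48.72 kips.

φR_n ≈ 48.7 kips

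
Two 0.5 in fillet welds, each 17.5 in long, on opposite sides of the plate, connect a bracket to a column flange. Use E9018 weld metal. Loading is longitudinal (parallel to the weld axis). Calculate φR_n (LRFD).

E90XX → F_EXX = 90 ksi.
Effective throat t_e = 0.707 × 0.5 = 0.3535 in.
Total length L = 35 in; A_we = 0.3535 × 35 = 12.37 in².
F_nw = 0.6 F_EXX = 0.6 × 90 = 54 ksi.
φR_n = 0.75 × 54 × 12.37 = 501.1 kip.

φR_n ≈ 501 kip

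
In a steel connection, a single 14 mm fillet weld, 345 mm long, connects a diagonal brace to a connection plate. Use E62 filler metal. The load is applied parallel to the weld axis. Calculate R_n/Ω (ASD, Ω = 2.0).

R_n/Ω ≈ 635 kN

E62XX → F_EXX = 620 MPa.
Effective throat t_e = 0.707 × 14 = 9.898 mm.
Total length L = 345 mm; A_we = 9.898 × 345 = 3415 mm².
F_nw = 0.6 F_EXX = 0.6 × 620 = 372 MPa.
R_n = 372 × 3415 × 10⁻³ = 1270 kN; R_n/Ω = 1270/2.0 = 635.2 kN.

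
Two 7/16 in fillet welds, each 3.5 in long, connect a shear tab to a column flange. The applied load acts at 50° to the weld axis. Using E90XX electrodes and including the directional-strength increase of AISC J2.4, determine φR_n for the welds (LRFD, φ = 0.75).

φR_n ≈ 117 kip

E90XX → F_EXX = 90 ksi.
t_e = 0.707 × 0.4375 = 0.3093 in; A_we = 0.3093 × 7 = 2.165 in².
Directional factor: 1.0 + 0.5 sin^1.5(50°) = 1.335.
F_nw = 0.6 × 90 × 1.335 = 72.1 ksi.
φR_n = 0.75 × 72.1 × 2.165 = 117.1 kip.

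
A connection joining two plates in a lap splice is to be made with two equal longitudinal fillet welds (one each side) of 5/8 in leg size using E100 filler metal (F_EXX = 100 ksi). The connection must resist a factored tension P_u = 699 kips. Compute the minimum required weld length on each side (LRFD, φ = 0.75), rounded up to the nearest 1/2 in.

Throat t_e = 0.707 × 0.625 = 0.4419 in.
φr_n = 0.75 × 0.6 × 100 × 0.4419 = 19.88 kips/in.
L_req = P_u / φr_n = 699 / 19.88 = 35.15 in total.
Per side: 35.15 / 2 = 17.58 in.
Round up → use L = 18 in on each side.

L = 18 in on each side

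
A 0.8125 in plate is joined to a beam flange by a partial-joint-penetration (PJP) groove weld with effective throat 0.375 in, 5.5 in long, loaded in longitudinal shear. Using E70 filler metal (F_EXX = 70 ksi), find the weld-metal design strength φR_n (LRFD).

Effective throat (given) t_e = 0.375 in.
A_we = 0.375 × 5.5 = 2.062 in².
F_nw = 0.6 F_EXX = 42 ksi.
φR_n = 0.75 × 42 × 2.062 = 64.97 kips.

φR_n ≈ 65 kips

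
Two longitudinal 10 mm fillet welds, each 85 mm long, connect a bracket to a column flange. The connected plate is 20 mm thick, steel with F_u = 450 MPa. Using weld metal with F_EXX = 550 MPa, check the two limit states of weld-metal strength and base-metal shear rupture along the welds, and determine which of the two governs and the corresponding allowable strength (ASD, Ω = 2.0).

R_n/Ω ≈ 198 kN (weld metal governs)

t_e = 0.707 × 10 = 7.07 mm; L = 170 mm.
Weld metal: R_n/Ω = (1/2.0) × 0.6 × 550 × 7.07 × 170 × 10⁻³ = 198.3 kN.
Base metal (shear rupture): R_n/Ω = (1/2.0) × 0.6 × 450 × 20 × 170 × 10⁻³ = 459 kN.
Governing: weld metal.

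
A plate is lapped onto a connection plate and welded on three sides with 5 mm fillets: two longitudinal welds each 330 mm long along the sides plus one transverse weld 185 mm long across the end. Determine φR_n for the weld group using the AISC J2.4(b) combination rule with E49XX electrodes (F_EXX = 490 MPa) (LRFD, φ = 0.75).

φR_n ≈ 659 kN

t_e = 0.707 × 5 = 3.535 mm.
R_nwl = 0.6 × 490 × 3.535 × 660 × 10⁻³ = 685.9 kN (longitudinal, 2 welds).
R_nwt = 0.6 × 490 × 3.535 × 185 × 10⁻³ = 192.3 kN (transverse, base value).
(i) R_nwl + R_nwt = 878.2 kN; (ii) 0.85 R_nwl + 1.5 R_nwt = 871.4 kN.
R_n = max = 878.2 kN [governs: (i)]; φR_n = 658.7 kN.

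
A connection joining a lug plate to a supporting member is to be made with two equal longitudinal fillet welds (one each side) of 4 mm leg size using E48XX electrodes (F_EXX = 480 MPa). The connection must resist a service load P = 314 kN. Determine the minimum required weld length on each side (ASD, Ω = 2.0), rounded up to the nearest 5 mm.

L = 390 mm on each side

Throat t_e = 0.707 × 4 = 2.828 mm.
r_n/Ω = (0.6 × 480 × 2.828) / 2.0 = 407.2 N/mm = 0.4072 kN/mm.
L_req = P / (r_n/Ω) = 314 / 0.4072 = 771.1 mm total.
Per side: 771.1 / 2 = 385.5 mm.
Round up → use L = 390 mm on each side.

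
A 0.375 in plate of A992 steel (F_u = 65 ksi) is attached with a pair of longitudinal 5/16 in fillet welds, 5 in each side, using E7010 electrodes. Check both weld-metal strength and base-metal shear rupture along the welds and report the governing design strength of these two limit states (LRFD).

φR_n ≈ 69.6 kips (weld metal governs)

E70XX → F_EXX = 70 ksi.
t_e = 0.707 × 0.3125 = 0.2209 in; L = 10 in.
Weld metal: φR_n = 0.75 × 0.6 × 70 × 0.2209 × 10 = 69.6 kips.
Base metal (shear rupture): φR_n = 0.75 × 0.6 × 65 × 0.375 × 10 = 109.7 kips.
Governing: weld metal.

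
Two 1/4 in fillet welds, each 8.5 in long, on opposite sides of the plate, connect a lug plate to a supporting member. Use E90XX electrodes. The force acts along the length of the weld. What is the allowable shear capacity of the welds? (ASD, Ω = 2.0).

R_n/Ω ≈ 81.1 kips

E90XX → F_EXX = 90 ksi.
Effective throat t_e = 0.707 × 0.25 = 0.1767 in.
Total length L = 17 in; A_we = 0.1767 × 17 = 3.005 in².
F_nw = 0.6 F_EXX = 0.6 × 90 = 54 ksi.
R_n = 54 × 3.005 = 162.3 kips; R_n/Ω = 162.3/2.0 = 81.13 kips.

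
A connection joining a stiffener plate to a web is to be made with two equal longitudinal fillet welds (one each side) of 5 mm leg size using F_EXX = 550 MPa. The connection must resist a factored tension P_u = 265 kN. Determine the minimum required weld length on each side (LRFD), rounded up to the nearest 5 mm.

L = 155 mm on each side

Throat t_e = 0.707 × 5 = 3.535 mm.
φr_n = 0.75 × 0.6 × 550 × 3.535 × 10⁻³ = 0.8749 kN/mm.
L_req = P_u / φr_n = 265 / 0.8749 = 302.9 mm total.
Per side: 302.9 / 2 = 151.4 mm.
Round up → use L = 155 mm on each side.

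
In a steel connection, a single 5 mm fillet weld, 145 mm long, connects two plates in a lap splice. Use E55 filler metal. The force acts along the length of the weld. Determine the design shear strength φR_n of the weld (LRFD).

E55XX → F_EXX = 550 MPa.
Effective throat t_e = 0.707 × 5 = 3.535 mm.
Total length L = 145 mm; A_we = 3.535 × 145 = 512.6 mm².
F_nw = 0.6 F_EXX = 0.6 × 550 = 330 MPa.
φR_n = 0.75 × 330 × 512.6 × 10⁻³ = 126.9 kN.

φR_n ≈ 127 kN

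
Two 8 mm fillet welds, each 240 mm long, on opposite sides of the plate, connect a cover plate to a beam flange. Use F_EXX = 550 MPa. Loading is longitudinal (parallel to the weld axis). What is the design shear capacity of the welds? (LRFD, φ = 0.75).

φR_n ≈ 672 kN

Effective throat t_e = 0.707 × 8 = 5.656 mm.
Total length L = 480 mm; A_we = 5.656 × 480 = 2715 mm².
F_nw = 0.6 F_EXX = 0.6 × 550 = 330 MPa.
φR_n = 0.75 × 330 × 2715 × 10⁻³ = 671.9 kN.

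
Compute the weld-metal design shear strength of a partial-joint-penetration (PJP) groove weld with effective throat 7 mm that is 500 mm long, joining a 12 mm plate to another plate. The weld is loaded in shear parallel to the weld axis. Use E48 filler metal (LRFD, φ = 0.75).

E48XX → F_EXX = 480 MPa.
Effective throat (given) t_e = 7 mm.
A_we = 7 × 500 = 3500 mm².
F_nw = 0.6 F_EXX = 288 MPa.
φR_n = 0.75 × 288 × 3500 × 10⁻³ = 756 kN.

φR_n ≈ 756 kN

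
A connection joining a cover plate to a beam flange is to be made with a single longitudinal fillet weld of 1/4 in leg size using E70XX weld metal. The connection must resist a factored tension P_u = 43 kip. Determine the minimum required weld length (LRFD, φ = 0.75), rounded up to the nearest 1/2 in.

E70XX → F_EXX = 70 ksi.
Throat t_e = 0.707 × 0.25 = 0.1767 in.
φr_n = 0.75 × 0.6 × 70 × 0.1767 = 5.568 kip/in.
L_req = P_u / φr_n = 43 / 5.568 = 7.723 in total.
Round up → use L = 8 in.

L = 8 in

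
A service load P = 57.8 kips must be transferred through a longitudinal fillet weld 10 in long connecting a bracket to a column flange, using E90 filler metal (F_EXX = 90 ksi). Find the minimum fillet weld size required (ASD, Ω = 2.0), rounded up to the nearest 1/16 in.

Total weld length L = 10 in.
Required throat t_e = P × Ω / (0.6 F_EXX × L) = 57.8 × 2.0 / (0.6 × 90 × 10) = 0.2141 in.
Required leg w = t_e / 0.707 = 0.3028 in → use 5/16 in.

w = 5/16 in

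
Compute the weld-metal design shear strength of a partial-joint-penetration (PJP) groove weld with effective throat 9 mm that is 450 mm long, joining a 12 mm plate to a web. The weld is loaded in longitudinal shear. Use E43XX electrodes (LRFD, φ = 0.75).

E43XX → F_EXX = 430 MPa.
Effective throat (given) t_e = 9 mm.
A_we = 9 × 450 = 4050 mm².
F_nw = 0.6 F_EXX = 258 MPa.
φR_n = 0.75 × 258 × 4050 × 10⁻³ = 783.7 kN.

φR_n ≈ 784 kN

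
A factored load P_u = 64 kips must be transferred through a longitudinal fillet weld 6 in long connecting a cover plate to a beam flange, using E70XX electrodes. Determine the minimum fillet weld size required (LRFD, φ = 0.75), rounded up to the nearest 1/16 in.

w = 1/2 in

E70XX → F_EXX = 70 ksi.
Total weld length L = 6 in.
Required throat t_e = P_u / (φ × 0.6 F_EXX × L) = 64 / (0.75 × 0.6 × 70 × 6) = 0.3386 in.
Required leg w = t_e / 0.707 = 0.479 in → use 1/2 in.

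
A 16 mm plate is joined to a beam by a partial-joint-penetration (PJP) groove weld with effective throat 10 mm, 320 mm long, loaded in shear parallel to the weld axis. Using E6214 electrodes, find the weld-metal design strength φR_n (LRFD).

E62XX → F_EXX = 620 MPa.
Effective throat (given) t_e = 10 mm.
A_we = 10 × 320 = 3200 mm².
F_nw = 0.6 F_EXX = 372 MPa.
φR_n = 0.75 × 372 × 3200 × 10⁻³ = 892.8 kN.

φR_n ≈ 893 kN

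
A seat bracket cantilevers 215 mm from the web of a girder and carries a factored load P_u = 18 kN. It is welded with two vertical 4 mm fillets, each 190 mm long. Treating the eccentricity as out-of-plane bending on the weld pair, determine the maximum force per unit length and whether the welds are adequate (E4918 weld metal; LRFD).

E49XX → F_EXX = 490 MPa.
L_w = 2 × 190 = 380 mm; section modulus (unit throat) S = 2 × L²/6 = 12030 mm².
Direct shear f_v = P/L_w = 18×10³/380 = 47.37 N/mm.
Moment M = P × e = 18×10³ × 215 = 3870000 N·mm; bending f_b = M/S = 321.6 N/mm.
f_max = √(f_v² + f_b²) = √(47.37² + 321.6²) = 325.1 N/mm.
φr_n = 0.75 × 0.6 × 490 × (0.707 × 4) = 623.6 N/mm → adequate.

f_max ≈ 325 N/mm; adequate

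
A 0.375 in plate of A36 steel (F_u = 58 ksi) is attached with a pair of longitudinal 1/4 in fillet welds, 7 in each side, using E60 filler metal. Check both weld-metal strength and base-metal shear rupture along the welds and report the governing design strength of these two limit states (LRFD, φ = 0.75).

E60XX → F_EXX = 60 ksi.
t_e = 0.707 × 0.25 = 0.1767 in; L = 14 in.
Weld metal: φR_n = 0.75 × 0.6 × 60 × 0.1767 × 14 = 66.81 kip.
Base metal (shear rupture): φR_n = 0.75 × 0.6 × 58 × 0.375 × 14 = 137 kip.
Governing: weld metal.

φR_n ≈ 66.8 kip (weld metal governs)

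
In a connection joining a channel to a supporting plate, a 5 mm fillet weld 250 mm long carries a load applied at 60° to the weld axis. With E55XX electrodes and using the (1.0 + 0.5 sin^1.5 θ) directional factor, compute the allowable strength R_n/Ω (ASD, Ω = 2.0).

R_n/Ω ≈ 205 kN

E55XX → F_EXX = 550 MPa.
t_e = 0.707 × 5 = 3.535 mm; A_we = 3.535 × 250 = 883.7 mm².
Directional factor: 1.0 + 0.5 sin^1.5(60°) = 1.403.
F_nw = 0.6 × 550 × 1.403 = 463 MPa.
R_n/Ω = (463 × 883.7) / 2.0 × 10⁻³ = 204.6 kN.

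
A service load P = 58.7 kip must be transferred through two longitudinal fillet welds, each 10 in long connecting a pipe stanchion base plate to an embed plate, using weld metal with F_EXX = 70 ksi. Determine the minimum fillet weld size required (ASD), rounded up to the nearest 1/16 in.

w = 1/4 in

Total weld length L = 20 in.
Required throat t_e = P × Ω / (0.6 F_EXX × L) = 58.7 × 2.0 / (0.6 × 70 × 20) = 0.1398 in.
Required leg w = t_e / 0.707 = 0.1977 in → use 1/4 in.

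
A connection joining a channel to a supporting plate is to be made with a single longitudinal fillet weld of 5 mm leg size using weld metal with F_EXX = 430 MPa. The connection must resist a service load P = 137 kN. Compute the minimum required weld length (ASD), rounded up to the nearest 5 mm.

Throat t_e = 0.707 × 5 = 3.535 mm.
r_n/Ω = (0.6 × 430 × 3.535) / 2.0 = 456 N/mm = 0.456 kN/mm.
L_req = P / (r_n/Ω) = 137 / 0.456 = 300.4 mm total.
Round up → use L = 305 mm.

L = 305 mm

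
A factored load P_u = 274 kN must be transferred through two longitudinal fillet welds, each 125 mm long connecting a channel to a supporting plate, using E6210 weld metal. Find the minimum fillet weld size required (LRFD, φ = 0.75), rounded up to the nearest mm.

E62XX → F_EXX = 620 MPa.
Total weld length L = 250 mm.
Required throat t_e = P_u / (φ × 0.6 F_EXX × L) = 274 / (0.75 × 0.6 × 620 × 250 × 10⁻³) = 3.928 mm.
Required leg w = t_e / 0.707 = 5.556 mm → use 6 mm.

w = 6 mm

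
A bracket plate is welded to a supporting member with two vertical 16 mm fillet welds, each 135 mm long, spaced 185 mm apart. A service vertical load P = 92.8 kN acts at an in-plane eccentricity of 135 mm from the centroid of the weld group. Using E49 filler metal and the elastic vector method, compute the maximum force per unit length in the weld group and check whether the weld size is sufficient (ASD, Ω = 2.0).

E49XX → F_EXX = 490 MPa.
Total weld length L_w = 270 mm. Treat welds as unit-width lines.
Polar moment about centroid: J = 2[d³/12 + d(b/2)²] = 2[135³/12 + 135×92.5²] = 2720000 mm³.
Direct shear f_v = P/L_w = 92.8×10³ / 270 = 343.7 N/mm (vertical).
Torsion M = P·e = 92.8×10³ × 135 = 12528000 N·mm.
Critical point at (x, y) = (92.5, 67.5) from centroid. f_tx = M·y/J = 310.9 N/mm; f_ty = M·x/J = 426 N/mm.
Resultant f_max = √[f_tx² + (f_v + f_ty)²] = √[310.9² + (343.7 + 426)²] = 830.1 N/mm.
Capacity per unit length: r_n/Ω = (1/2.0) × 0.6 × 490 × (0.707 × 16) = 1663 N/mm.
830.1 ≤ 1663 → adequate.

f_max ≈ 830 N/mm; adequate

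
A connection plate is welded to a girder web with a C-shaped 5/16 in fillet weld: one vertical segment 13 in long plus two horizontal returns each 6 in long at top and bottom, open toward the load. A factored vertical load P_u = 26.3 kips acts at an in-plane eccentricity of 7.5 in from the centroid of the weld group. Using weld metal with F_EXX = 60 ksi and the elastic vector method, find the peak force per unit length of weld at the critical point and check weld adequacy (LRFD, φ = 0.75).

Total weld length L_w = 25 in. Treat welds as unit-width lines.
Centroid: x̄ = 2×6×3 / 25 = 1.44 in from the vertical weld.
Polar moment about centroid: J = I_x + I_y = [13³/12 + 2×6×6.5²] + [13×1.44² + 2(6³/12 + 6×1.56²)] = 782.2 in³.
Direct shear f_v = P/L_w = 26.3 / 25 = 1.052 kip/in (vertical).
Torsion M = P·e = 26.3 × 7.5 = 197.25 kip·in.
Critical point at (x, y) = (4.56, 6.5) from centroid. f_tx = M·y/J = 1.639 kip/in; f_ty = M·x/J = 1.15 kip/in.
Resultant f_max = √[f_tx² + (f_v + f_ty)²] = √[1.639² + (1.052 + 1.15)²] = 2.745 kip/in.
Capacity per unit length: φr_n = 0.75 × 0.6 × 60 × (0.707 × 0.3125) = 5.965 kip/in.
2.745 ≤ 5.965 → adequate.

f_max ≈ 2.74 kip/in; adequate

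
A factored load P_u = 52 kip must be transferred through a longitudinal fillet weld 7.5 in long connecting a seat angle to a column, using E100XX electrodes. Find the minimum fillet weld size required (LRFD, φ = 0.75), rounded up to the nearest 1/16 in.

w = 1/4 in

E100XX → F_EXX = 100 ksi.
Total weld length L = 7.5 in.
Required throat t_e = P_u / (φ × 0.6 F_EXX × L) = 52 / (0.75 × 0.6 × 100 × 7.5) = 0.1541 in.
Required leg w = t_e / 0.707 = 0.2179 in → use 1/4 in.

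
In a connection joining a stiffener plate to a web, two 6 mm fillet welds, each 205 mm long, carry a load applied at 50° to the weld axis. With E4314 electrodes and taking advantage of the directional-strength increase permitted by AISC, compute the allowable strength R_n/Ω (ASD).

E43XX → F_EXX = 430 MPa.
t_e = 0.707 × 6 = 4.242 mm; A_we = 4.242 × 410 = 1739 mm².
Directional factor: 1.0 + 0.5 sin^1.5(50°) = 1.335.
F_nw = 0.6 × 430 × 1.335 = 344.5 MPa.
R_n/Ω = (344.5 × 1739) / 2.0 × 10⁻³ = 299.6 kN.

R_n/Ω ≈ 300 kN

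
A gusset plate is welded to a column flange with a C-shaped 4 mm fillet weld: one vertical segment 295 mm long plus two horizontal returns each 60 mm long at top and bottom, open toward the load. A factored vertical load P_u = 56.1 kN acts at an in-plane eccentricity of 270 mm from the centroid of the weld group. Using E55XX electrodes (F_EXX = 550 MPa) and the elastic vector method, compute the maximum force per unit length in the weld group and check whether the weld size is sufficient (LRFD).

f_max ≈ 546 N/mm; adequate

Total weld length L_w = 415 mm. Treat welds as unit-width lines.
Centroid: x̄ = 2×60×30 / 415 = 8.675 mm from the vertical weld.
Polar moment about centroid: J = I_x + I_y = [295³/12 + 2×60×147.5²] + [295×8.675² + 2(60³/12 + 60×21.33²)] = 4863000 mm³.
Direct shear f_v = P/L_w = 56.1×10³ / 415 = 135.2 N/mm (vertical).
Torsion M = P·e = 56.1×10³ × 270 = 15147000 N·mm.
Critical point at (x, y) = (51.33, 147.5) from centroid. f_tx = M·y/J = 459.4 N/mm; f_ty = M·x/J = 159.9 N/mm.
Resultant f_max = √[f_tx² + (f_v + f_ty)²] = √[459.4² + (135.2 + 159.9)²] = 546 N/mm.
Capacity per unit length: φr_n = 0.75 × 0.6 × 550 × (0.707 × 4) = 699.9 N/mm.
546 ≤ 699.9 → adequate.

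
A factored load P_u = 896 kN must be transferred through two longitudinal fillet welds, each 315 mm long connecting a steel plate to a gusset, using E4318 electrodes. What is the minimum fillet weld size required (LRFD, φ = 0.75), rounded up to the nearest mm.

E43XX → F_EXX = 430 MPa.
Total weld length L = 630 mm.
Required throat t_e = P_u / (φ × 0.6 F_EXX × L) = 896 / (0.75 × 0.6 × 430 × 630 × 10⁻³) = 7.35 mm.
Required leg w = t_e / 0.707 = 10.4 mm → use 11 mm.

w = 11 mm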